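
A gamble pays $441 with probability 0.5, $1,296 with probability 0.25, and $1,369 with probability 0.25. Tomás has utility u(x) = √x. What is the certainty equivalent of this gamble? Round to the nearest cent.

$826.56

E[u] = 0.5·√441 + 0.25·√1296 + 0.25·√1369 = 0.5·21 + 0.25·36 + 0.25·37 = 28.75
CE = (28.75)² = 826.5625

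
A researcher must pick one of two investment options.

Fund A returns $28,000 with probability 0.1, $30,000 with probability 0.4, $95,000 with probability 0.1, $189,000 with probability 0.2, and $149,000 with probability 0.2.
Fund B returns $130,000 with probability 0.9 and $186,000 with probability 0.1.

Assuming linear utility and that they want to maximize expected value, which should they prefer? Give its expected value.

Fund B ($135,600)

Fund A = 0.1 × 28000 + 0.4 × 30000 + 0.1 × 95000 + 0.2 × 189000 + 0.2 × 149000 = 2800 + 12000 + 9500 + 37800 + 29800 = 91900
Fund B = 0.9 × 130000 + 0.1 × 186000 = 117000 + 18600 = 135600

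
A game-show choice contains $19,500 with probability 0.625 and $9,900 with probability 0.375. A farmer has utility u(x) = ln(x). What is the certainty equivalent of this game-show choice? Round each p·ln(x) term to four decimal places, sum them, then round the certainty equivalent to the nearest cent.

E[u] = 0.625·ln(19500) + 0.375·ln(9900) = 6.1739 + 3.4501 = 9.6240
CE = e^9.6240 ≈ 15123.42

$15,123.42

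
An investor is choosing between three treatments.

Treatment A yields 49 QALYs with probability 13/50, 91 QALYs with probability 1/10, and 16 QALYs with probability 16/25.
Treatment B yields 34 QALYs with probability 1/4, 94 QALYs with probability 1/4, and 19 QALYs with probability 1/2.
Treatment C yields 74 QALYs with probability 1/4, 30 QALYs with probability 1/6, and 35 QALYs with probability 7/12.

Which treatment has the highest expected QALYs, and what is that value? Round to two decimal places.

Treatment C (43.92 QALYs)

Treatment A = 13/50 × 49 + 1/10 × 91 + 16/25 × 16 = 12.74 + 9.1 + 10.24 = 32.08
Treatment B = 1/4 × 34 + 1/4 × 94 + 1/2 × 19 = 8.5 + 23.5 + 9.5 = 41.5
Treatment C = 1/4 × 74 + 1/6 × 30 + 7/12 × 35 = 18.5 + 5 + 20.4167 = 43.9167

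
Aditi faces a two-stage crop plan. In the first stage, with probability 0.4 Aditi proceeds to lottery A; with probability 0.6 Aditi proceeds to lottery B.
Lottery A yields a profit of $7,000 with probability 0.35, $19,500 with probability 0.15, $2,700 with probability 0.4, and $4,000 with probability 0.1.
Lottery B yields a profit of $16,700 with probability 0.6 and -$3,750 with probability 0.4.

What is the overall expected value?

$7,854

EV(A) = 0.35 × 7000 + 0.15 × 19500 + 0.4 × 2700 + 0.1 × 4000 = 2450 + 2925 + 1080 + 400 = 6855
EV(B) = 0.6 × 16700 + 0.4 × (-3750) = 10020 − 1500 = 8520
Overall = 0.4 × 6855 + 0.6 × 8520 = 2742 + 5112 = 7854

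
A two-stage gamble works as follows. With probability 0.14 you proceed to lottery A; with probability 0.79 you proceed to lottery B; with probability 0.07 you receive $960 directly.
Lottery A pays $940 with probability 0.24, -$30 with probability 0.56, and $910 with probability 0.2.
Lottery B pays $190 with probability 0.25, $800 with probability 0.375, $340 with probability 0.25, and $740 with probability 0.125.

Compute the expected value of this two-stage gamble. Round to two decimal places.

EV(A) = 0.24 × 940 + 0.56 × (-30) + 0.2 × 910 = 225.6 − 16.8 + 182 = 390.8
EV(B) = 0.25 × 190 + 0.375 × 800 + 0.25 × 340 + 0.125 × 740 = 47.5 + 300 + 85 + 92.5 = 525
Branch C: 960 (certain)
Overall = 0.14 × 390.8 + 0.79 × 525 + 0.07 × 960 = 54.712 + 414.75 + 67.2 = 536.662

$536.66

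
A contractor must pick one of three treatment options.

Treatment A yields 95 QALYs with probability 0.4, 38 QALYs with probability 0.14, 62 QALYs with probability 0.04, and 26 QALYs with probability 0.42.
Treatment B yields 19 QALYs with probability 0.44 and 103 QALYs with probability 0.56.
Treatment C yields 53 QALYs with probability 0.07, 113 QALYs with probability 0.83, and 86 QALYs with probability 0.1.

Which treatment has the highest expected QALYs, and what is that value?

Treatment C (106.1 QALYs)

Treatment A = 0.4 × 95 + 0.14 × 38 + 0.04 × 62 + 0.42 × 26 = 38 + 5.32 + 2.48 + 10.92 = 56.72
Treatment B = 0.44 × 19 + 0.56 × 103 = 8.36 + 57.68 = 66.04
Treatment C = 0.07 × 53 + 0.83 × 113 + 0.1 × 86 = 3.71 + 93.79 + 8.6 = 106.1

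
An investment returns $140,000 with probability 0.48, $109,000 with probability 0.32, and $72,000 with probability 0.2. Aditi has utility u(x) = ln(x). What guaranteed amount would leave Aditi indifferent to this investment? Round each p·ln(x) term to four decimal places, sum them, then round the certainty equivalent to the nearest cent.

E[u] = 0.48·ln(140000) + 0.32·ln(109000) + 0.2·ln(72000) = 5.6877 + 3.7117 + 2.2369 = 11.6363
CE = e^11.6363 ≈ 113130.81

$113,130.81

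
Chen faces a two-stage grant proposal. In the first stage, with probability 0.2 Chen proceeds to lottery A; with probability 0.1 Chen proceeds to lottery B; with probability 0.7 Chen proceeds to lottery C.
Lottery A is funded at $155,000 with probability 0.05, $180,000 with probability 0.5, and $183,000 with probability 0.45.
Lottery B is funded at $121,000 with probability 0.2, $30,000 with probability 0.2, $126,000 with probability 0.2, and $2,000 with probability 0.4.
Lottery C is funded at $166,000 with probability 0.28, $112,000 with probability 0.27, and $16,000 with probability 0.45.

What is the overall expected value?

$100,384

EV(A) = 0.05 × 155000 + 0.5 × 180000 + 0.45 × 183000 = 7750 + 90000 + 82350 = 180100
EV(B) = 0.2 × 121000 + 0.2 × 30000 + 0.2 × 126000 + 0.4 × 2000 = 24200 + 6000 + 25200 + 800 = 56200
EV(C) = 0.28 × 166000 + 0.27 × 112000 + 0.45 × 16000 = 46480 + 30240 + 7200 = 83920
Overall = 0.2 × 180100 + 0.1 × 56200 + 0.7 × 83920 = 36020 + 5620 + 58744 = 100384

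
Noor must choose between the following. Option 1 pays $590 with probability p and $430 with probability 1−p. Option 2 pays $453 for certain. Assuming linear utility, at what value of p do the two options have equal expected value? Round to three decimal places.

p·590 + (1−p)·430 = 453
160p + 430 = 453
p = (453 − 430) / 160

p = 0.144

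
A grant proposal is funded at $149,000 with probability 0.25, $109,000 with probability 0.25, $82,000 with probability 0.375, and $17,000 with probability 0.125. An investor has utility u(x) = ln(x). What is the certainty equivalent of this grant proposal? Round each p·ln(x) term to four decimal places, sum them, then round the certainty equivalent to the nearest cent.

$83,968.75

E[u] = 0.25·ln(149000) + 0.25·ln(109000) + 0.375·ln(82000) + 0.125·ln(17000) = 2.9779 + 2.8998 + 4.2429 + 1.2176 = 11.3382
CE = e^11.3382 ≈ 83968.75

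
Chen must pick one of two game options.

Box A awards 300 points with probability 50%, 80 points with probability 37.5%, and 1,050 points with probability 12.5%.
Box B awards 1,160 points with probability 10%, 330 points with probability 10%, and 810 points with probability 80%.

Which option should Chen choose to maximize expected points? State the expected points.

Box A = 0.5 × 300 + 0.375 × 80 + 0.125 × 1050 = 150 + 30 + 131.25 = 311.25
Box B = 0.1 × 1160 + 0.1 × 330 + 0.8 × 810 = 116 + 33 + 648 = 797

Box B (797 points)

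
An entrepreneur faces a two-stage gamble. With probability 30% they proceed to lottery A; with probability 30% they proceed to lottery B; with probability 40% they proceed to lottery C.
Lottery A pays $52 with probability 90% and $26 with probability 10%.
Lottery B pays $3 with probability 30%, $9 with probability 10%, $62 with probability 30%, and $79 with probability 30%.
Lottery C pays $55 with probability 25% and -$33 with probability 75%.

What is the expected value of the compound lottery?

EV(A) = 0.9 × 52 + 0.1 × 26 = 46.8 + 2.6 = 49.4
EV(B) = 0.3 × 3 + 0.1 × 9 + 0.3 × 62 + 0.3 × 79 = 0.9 + 0.9 + 18.6 + 23.7 = 44.1
EV(C) = 0.25 × 55 + 0.75 × (-33) = 13.75 − 24.75 = -11
Overall = 0.3 × 49.4 + 0.3 × 44.1 + 0.4 × (-11) = 14.82 + 13.23 − 4.4 = 23.65

$23.65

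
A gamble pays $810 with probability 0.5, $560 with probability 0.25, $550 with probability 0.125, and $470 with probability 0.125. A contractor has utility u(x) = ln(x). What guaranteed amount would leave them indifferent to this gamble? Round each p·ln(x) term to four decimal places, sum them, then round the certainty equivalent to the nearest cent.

$657.40

E[u] = 0.5·ln(810) + 0.25·ln(560) + 0.125·ln(550) + 0.125·ln(470) = 3.3485 + 1.5820 + 0.7887 + 0.7691 = 6.4883
CE = e^6.4883 ≈ 657.40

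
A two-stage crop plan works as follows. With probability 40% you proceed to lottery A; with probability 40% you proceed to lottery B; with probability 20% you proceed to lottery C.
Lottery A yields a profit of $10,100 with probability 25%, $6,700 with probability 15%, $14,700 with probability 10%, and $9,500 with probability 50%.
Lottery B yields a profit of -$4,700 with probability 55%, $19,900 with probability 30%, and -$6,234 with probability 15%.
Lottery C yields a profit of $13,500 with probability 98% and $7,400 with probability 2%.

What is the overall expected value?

$7,555.56

EV(A) = 0.25 × 10100 + 0.15 × 6700 + 0.1 × 14700 + 0.5 × 9500 = 2525 + 1005 + 1470 + 4750 = 9750
EV(B) = 0.55 × (-4700) + 0.3 × 19900 + 0.15 × (-6234) = -2585 + 5970 − 935.1 = 2449.9
EV(C) = 0.98 × 13500 + 0.02 × 7400 = 13230 + 148 = 13378
Overall = 0.4 × 9750 + 0.4 × 2449.9 + 0.2 × 13378 = 3900 + 979.96 + 2675.6 = 7555.56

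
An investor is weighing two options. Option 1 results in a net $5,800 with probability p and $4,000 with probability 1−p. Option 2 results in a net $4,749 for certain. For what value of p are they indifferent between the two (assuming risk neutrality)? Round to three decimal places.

p = 0.416

p·5800 + (1−p)·4000 = 4749
1800p + 4000 = 4749
p = (4749 − 4000) / 1800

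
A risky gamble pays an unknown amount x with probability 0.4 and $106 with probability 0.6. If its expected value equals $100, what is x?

0.4·x + 0.6·106 = 100
0.4·x = 100 − 63.6 = 36.4
x = 36.4 / 0.4 = 91

x = $91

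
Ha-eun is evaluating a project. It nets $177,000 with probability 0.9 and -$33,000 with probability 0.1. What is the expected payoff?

$156,000

EV = 0.9 × 177000 + 0.1 × (-33000) = 159300 − 3300 = 156000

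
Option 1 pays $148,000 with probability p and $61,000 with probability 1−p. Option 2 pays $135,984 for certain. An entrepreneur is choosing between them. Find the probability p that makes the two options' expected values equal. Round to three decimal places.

p·148000 + (1−p)·61000 = 135984
87000p + 61000 = 135984
p = (135984 − 61000) / 87000

p = 0.862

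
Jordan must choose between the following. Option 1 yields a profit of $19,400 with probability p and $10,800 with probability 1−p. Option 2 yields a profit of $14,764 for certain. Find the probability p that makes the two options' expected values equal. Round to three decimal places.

p = 0.461

p·19400 + (1−p)·10800 = 14764
8600p + 10800 = 14764
p = (14764 − 10800) / 8600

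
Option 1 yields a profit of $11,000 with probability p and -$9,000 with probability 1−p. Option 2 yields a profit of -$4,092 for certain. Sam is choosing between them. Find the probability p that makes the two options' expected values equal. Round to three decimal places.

p = 0.245

p·11000 + (1−p)·(-9000) = -4092
20000p − 9000 = -4092
p = (-4092 + 9000) / 20000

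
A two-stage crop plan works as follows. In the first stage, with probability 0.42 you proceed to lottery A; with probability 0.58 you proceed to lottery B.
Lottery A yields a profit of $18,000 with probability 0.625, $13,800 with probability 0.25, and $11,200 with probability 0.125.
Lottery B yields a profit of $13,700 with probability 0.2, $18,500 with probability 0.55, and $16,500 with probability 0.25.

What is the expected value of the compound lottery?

$16,645.20

EV(A) = 0.625 × 18000 + 0.25 × 13800 + 0.125 × 11200 = 11250 + 3450 + 1400 = 16100
EV(B) = 0.2 × 13700 + 0.55 × 18500 + 0.25 × 16500 = 2740 + 10175 + 4125 = 17040
Overall = 0.42 × 16100 + 0.58 × 17040 = 6762 + 9883.2 = 16645.2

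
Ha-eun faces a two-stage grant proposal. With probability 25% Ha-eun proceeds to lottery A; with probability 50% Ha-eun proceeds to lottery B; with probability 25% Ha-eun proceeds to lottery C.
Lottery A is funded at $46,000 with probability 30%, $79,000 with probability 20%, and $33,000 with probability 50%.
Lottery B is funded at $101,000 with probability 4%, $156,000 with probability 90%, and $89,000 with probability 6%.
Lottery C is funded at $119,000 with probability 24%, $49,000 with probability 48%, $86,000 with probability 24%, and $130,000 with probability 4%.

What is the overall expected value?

$105,895

EV(A) = 0.3 × 46000 + 0.2 × 79000 + 0.5 × 33000 = 13800 + 15800 + 16500 = 46100
EV(B) = 0.04 × 101000 + 0.9 × 156000 + 0.06 × 89000 = 4040 + 140400 + 5340 = 149780
EV(C) = 0.24 × 119000 + 0.48 × 49000 + 0.24 × 86000 + 0.04 × 130000 = 28560 + 23520 + 20640 + 5200 = 77920
Overall = 0.25 × 46100 + 0.5 × 149780 + 0.25 × 77920 = 11525 + 74890 + 19480 = 105895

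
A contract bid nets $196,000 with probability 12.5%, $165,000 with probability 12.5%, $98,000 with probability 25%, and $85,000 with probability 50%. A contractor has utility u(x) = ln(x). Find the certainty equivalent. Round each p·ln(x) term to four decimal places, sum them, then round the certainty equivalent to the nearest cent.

$106,223.43

E[u] = 0.125·ln(196000) + 0.125·ln(165000) + 0.25·ln(98000) + 0.5·ln(85000) = 1.5232 + 1.5017 + 2.8732 + 5.6752 = 11.5733
CE = e^11.5733 ≈ 106223.43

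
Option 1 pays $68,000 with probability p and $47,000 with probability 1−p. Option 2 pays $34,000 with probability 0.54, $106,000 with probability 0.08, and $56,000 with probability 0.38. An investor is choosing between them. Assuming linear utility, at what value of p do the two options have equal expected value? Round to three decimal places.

p = 0.053

EV(Option 2) = 0.54 × 34000 + 0.08 × 106000 + 0.38 × 56000 = 18360 + 8480 + 21280 = 48120
p·68000 + (1−p)·47000 = 48120
21000p + 47000 = 48120
p = (48120 − 47000) / 21000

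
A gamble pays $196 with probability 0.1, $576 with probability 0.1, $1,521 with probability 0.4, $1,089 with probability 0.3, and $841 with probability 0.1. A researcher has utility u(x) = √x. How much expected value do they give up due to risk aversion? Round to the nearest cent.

$59.56

E[u] = 0.1·√196 + 0.1·√576 + 0.4·√1521 + 0.3·√1089 + 0.1·√841 = 0.1·14 + 0.1·24 + 0.4·39 + 0.3·33 + 0.1·29 = 32.2
CE = (32.2)² = 1036.84
Risk premium = EV − CE = 1096.4 − 1036.84 = 59.56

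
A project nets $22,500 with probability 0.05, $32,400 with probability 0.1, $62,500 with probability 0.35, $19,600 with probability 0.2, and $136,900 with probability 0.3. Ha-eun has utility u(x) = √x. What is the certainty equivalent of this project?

$63,504

E[u] = 0.05·√22500 + 0.1·√32400 + 0.35·√62500 + 0.2·√19600 + 0.3·√136900 = 0.05·150 + 0.1·180 + 0.35·250 + 0.2·140 + 0.3·370 = 252
CE = (252)² = 63504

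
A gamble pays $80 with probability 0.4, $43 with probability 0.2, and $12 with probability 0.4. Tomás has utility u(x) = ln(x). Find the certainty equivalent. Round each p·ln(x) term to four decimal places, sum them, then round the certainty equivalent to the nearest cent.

$33.08

E[u] = 0.4·ln(80) + 0.2·ln(43) + 0.4·ln(12) = 1.7528 + 0.7522 + 0.9940 = 3.4990
CE = e^3.4990 ≈ 33.08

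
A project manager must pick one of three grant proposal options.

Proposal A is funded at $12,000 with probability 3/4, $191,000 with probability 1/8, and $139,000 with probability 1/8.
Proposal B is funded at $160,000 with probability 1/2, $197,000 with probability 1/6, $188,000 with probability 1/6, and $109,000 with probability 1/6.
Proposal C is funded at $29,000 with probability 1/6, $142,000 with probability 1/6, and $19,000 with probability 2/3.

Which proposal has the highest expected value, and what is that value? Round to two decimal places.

Proposal B ($162,333.33)

Proposal A = 3/4 × 12000 + 1/8 × 191000 + 1/8 × 139000 = 9000 + 23875 + 17375 = 50250
Proposal B = 1/2 × 160000 + 1/6 × 197000 + 1/6 × 188000 + 1/6 × 109000 = 80000 + 32833.3333 + 31333.3333 + 18166.6667 = 162333.3333
Proposal C = 1/6 × 29000 + 1/6 × 142000 + 2/3 × 19000 = 4833.3333 + 23666.6667 + 12666.6667 = 41166.6667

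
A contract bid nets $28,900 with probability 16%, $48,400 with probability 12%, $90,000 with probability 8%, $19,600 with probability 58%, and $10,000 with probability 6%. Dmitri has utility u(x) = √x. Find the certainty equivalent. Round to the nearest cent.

$27,159.04

E[u] = 0.16·√28900 + 0.12·√48400 + 0.08·√90000 + 0.58·√19600 + 0.06·√10000 = 0.16·170 + 0.12·220 + 0.08·300 + 0.58·140 + 0.06·100 = 164.8
CE = (164.8)² = 27159.04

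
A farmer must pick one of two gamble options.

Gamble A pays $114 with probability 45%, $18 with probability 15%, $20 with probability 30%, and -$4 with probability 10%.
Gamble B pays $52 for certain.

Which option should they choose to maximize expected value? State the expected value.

Gamble A = 0.45 × 114 + 0.15 × 18 + 0.3 × 20 + 0.1 × (-4) = 51.3 + 2.7 + 6 − 0.4 = 59.6
Gamble B: 52 (certain)

Gamble A ($59.60)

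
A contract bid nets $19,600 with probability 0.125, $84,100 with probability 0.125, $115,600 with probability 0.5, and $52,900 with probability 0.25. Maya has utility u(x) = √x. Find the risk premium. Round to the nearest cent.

$4,885.94

E[u] = 0.125·√19600 + 0.125·√84100 + 0.5·√115600 + 0.25·√52900 = 0.125·140 + 0.125·290 + 0.5·340 + 0.25·230 = 281.25
CE = (281.25)² = 79101.5625
Risk premium = EV − CE = 83987.5 − 79101.5625 = 4885.9375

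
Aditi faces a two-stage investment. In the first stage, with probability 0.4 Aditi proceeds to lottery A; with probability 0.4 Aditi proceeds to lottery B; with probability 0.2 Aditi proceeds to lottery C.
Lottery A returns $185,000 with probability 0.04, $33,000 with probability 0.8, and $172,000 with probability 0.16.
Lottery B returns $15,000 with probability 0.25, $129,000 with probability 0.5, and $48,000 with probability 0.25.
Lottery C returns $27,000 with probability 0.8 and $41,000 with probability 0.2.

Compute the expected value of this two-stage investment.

EV(A) = 0.04 × 185000 + 0.8 × 33000 + 0.16 × 172000 = 7400 + 26400 + 27520 = 61320
EV(B) = 0.25 × 15000 + 0.5 × 129000 + 0.25 × 48000 = 3750 + 64500 + 12000 = 80250
EV(C) = 0.8 × 27000 + 0.2 × 41000 = 21600 + 8200 = 29800
Overall = 0.4 × 61320 + 0.4 × 80250 + 0.2 × 29800 = 24528 + 32100 + 5960 = 62588

$62,588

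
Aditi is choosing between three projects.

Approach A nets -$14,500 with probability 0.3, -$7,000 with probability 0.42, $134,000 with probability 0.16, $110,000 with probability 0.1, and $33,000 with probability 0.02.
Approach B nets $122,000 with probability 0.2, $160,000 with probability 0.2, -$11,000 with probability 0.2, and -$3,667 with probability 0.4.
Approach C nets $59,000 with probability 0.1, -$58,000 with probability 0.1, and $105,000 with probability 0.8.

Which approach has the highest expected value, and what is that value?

Approach A = 0.3 × (-14500) + 0.42 × (-7000) + 0.16 × 134000 + 0.1 × 110000 + 0.02 × 33000 = -4350 − 2940 + 21440 + 11000 + 660 = 25810
Approach B = 0.2 × 122000 + 0.2 × 160000 + 0.2 × (-11000) + 0.4 × (-3667) = 24400 + 32000 − 2200 − 1466.8 = 52733.2
Approach C = 0.1 × 59000 + 0.1 × (-58000) + 0.8 × 105000 = 5900 − 5800 + 84000 = 84100

Approach C ($84,100)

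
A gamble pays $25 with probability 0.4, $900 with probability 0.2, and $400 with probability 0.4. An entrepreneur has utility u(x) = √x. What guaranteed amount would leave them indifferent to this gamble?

$256

E[u] = 0.4·√25 + 0.2·√900 + 0.4·√400 = 0.4·5 + 0.2·30 + 0.4·20 = 16
CE = (16)² = 256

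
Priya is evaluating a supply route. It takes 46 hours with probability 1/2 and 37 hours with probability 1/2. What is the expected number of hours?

EV = 1/2 × 46 + 1/2 × 37 = 23 + 18.5 = 41.5

41.5 hours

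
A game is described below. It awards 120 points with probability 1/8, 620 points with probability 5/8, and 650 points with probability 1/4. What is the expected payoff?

EV = 1/8 × 120 + 5/8 × 620 + 1/4 × 650 = 15 + 387.5 + 162.5 = 565

565 points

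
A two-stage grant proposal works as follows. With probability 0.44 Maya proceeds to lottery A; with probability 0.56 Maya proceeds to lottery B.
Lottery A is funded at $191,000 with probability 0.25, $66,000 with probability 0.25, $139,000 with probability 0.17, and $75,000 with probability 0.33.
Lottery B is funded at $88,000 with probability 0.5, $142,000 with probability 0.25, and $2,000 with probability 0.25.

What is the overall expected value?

EV(A) = 0.25 × 191000 + 0.25 × 66000 + 0.17 × 139000 + 0.33 × 75000 = 47750 + 16500 + 23630 + 24750 = 112630
EV(B) = 0.5 × 88000 + 0.25 × 142000 + 0.25 × 2000 = 44000 + 35500 + 500 = 80000
Overall = 0.44 × 112630 + 0.56 × 80000 = 49557.2 + 44800 = 94357.2

$94,357.20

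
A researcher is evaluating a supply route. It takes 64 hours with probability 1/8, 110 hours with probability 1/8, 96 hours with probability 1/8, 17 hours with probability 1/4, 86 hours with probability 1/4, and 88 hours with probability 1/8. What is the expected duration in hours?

70.5 hours

EV = 1/8 × 64 + 1/8 × 110 + 1/8 × 96 + 1/4 × 17 + 1/4 × 86 + 1/8 × 88 = 8 + 13.75 + 12 + 4.25 + 21.5 + 11 = 70.5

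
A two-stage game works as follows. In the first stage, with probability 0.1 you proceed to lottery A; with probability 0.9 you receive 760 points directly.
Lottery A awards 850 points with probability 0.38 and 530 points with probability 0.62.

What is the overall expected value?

EV(A) = 0.38 × 850 + 0.62 × 530 = 323 + 328.6 = 651.6
Branch B: 760 (certain)
Overall = 0.1 × 651.6 + 0.9 × 760 = 65.16 + 684 = 749.16

749.16 points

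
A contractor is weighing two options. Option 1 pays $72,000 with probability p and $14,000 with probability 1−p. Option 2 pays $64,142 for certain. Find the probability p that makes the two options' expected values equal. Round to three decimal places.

p·72000 + (1−p)·14000 = 64142
58000p + 14000 = 64142
p = (64142 − 14000) / 58000

p = 0.865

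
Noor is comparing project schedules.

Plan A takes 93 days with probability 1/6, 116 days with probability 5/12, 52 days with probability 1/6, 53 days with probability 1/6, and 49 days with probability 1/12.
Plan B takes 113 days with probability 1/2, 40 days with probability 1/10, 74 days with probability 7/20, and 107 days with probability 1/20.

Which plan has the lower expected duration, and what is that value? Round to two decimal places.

Plan A = 1/6 × 93 + 5/12 × 116 + 1/6 × 52 + 1/6 × 53 + 1/12 × 49 = 15.5 + 48.3333 + 8.6667 + 8.8333 + 4.0833 = 85.4167
Plan B = 1/2 × 113 + 1/10 × 40 + 7/20 × 74 + 1/20 × 107 = 56.5 + 4 + 25.9 + 5.35 = 91.75

Plan A (85.42 days)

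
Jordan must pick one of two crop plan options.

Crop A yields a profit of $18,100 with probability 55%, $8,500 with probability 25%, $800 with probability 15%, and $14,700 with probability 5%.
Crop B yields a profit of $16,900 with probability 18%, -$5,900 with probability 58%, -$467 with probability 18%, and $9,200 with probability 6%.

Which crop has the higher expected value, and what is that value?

Crop A = 0.55 × 18100 + 0.25 × 8500 + 0.15 × 800 + 0.05 × 14700 = 9955 + 2125 + 120 + 735 = 12935
Crop B = 0.18 × 16900 + 0.58 × (-5900) + 0.18 × (-467) + 0.06 × 9200 = 3042 − 3422 − 84.06 + 552 = 87.94

Crop A ($12,935)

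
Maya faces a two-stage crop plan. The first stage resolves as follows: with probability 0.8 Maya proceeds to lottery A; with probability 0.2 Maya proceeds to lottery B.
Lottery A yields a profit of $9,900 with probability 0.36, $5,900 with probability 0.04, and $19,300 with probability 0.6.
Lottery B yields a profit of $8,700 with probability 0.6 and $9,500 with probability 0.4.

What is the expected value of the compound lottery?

EV(A) = 0.36 × 9900 + 0.04 × 5900 + 0.6 × 19300 = 3564 + 236 + 11580 = 15380
EV(B) = 0.6 × 8700 + 0.4 × 9500 = 5220 + 3800 = 9020
Overall = 0.8 × 15380 + 0.2 × 9020 = 12304 + 1804 = 14108

$14,108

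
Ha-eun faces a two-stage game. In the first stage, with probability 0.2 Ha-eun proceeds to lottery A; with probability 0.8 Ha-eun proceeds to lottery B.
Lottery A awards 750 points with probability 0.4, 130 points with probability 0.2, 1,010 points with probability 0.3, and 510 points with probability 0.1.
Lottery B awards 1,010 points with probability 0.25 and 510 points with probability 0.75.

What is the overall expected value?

644 points

EV(A) = 0.4 × 750 + 0.2 × 130 + 0.3 × 1010 + 0.1 × 510 = 300 + 26 + 303 + 51 = 680
EV(B) = 0.25 × 1010 + 0.75 × 510 = 252.5 + 382.5 = 635
Overall = 0.2 × 680 + 0.8 × 635 = 136 + 508 = 644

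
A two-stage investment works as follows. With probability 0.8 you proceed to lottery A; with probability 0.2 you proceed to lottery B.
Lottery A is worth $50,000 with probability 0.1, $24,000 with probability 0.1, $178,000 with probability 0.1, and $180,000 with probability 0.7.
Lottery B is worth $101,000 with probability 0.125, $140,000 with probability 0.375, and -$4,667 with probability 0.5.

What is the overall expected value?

EV(A) = 0.1 × 50000 + 0.1 × 24000 + 0.1 × 178000 + 0.7 × 180000 = 5000 + 2400 + 17800 + 126000 = 151200
EV(B) = 0.125 × 101000 + 0.375 × 140000 + 0.5 × (-4667) = 12625 + 52500 − 2333.5 = 62791.5
Overall = 0.8 × 151200 + 0.2 × 62791.5 = 120960 + 12558.3 = 133518.3

$133,518.30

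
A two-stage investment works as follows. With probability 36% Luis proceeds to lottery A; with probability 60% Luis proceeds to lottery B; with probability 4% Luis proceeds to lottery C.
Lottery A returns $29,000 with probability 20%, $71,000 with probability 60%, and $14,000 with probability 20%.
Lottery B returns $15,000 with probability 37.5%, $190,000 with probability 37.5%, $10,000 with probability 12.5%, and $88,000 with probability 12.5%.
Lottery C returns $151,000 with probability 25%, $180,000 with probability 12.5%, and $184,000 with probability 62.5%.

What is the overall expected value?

EV(A) = 0.2 × 29000 + 0.6 × 71000 + 0.2 × 14000 = 5800 + 42600 + 2800 = 51200
EV(B) = 0.375 × 15000 + 0.375 × 190000 + 0.125 × 10000 + 0.125 × 88000 = 5625 + 71250 + 1250 + 11000 = 89125
EV(C) = 0.25 × 151000 + 0.125 × 180000 + 0.625 × 184000 = 37750 + 22500 + 115000 = 175250
Overall = 0.36 × 51200 + 0.6 × 89125 + 0.04 × 175250 = 18432 + 53475 + 7010 = 78917

$78,917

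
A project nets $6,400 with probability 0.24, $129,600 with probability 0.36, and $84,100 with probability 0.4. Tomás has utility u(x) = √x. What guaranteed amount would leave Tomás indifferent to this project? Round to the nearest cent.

$70,119.04

E[u] = 0.24·√6400 + 0.36·√129600 + 0.4·√84100 = 0.24·80 + 0.36·360 + 0.4·290 = 264.8
CE = (264.8)² = 70119.04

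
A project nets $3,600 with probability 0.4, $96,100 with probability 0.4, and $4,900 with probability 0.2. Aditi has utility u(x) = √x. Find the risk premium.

E[u] = 0.4·√3600 + 0.4·√96100 + 0.2·√4900 = 0.4·60 + 0.4·310 + 0.2·70 = 162
CE = (162)² = 26244
Risk premium = EV − CE = 40860 − 26244 = 14616

$14,616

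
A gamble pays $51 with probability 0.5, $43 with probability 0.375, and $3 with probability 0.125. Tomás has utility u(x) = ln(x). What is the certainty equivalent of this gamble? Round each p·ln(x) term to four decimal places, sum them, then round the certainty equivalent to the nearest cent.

$33.57

E[u] = 0.5·ln(51) + 0.375·ln(43) + 0.125·ln(3) = 1.9659 + 1.4105 + 0.1373 = 3.5137
CE = e^3.5137 ≈ 33.57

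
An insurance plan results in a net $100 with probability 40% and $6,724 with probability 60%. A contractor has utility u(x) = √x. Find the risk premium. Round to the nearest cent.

E[u] = 0.4·√100 + 0.6·√6724 = 0.4·10 + 0.6·82 = 53.2
CE = (53.2)² = 2830.24
Risk premium = EV − CE = 4074.4 − 2830.24 = 1244.16

$1,244.16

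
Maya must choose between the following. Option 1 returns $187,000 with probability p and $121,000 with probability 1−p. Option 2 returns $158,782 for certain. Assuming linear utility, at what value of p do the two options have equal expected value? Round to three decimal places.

p·187000 + (1−p)·121000 = 158782
66000p + 121000 = 158782
p = (158782 − 121000) / 66000

p = 0.572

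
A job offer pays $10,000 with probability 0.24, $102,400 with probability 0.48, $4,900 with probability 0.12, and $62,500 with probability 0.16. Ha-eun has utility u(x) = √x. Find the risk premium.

$11,064

E[u] = 0.24·√10000 + 0.48·√102400 + 0.12·√4900 + 0.16·√62500 = 0.24·100 + 0.48·320 + 0.12·70 + 0.16·250 = 226
CE = (226)² = 51076
Risk premium = EV − CE = 62140 − 51076 = 11064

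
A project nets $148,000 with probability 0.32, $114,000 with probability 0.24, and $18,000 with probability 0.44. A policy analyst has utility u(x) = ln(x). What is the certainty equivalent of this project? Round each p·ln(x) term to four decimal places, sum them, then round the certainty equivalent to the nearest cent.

E[u] = 0.32·ln(148000) + 0.24·ln(114000) + 0.44·ln(18000) = 3.8096 + 2.7945 + 4.3112 = 10.9153
CE = e^10.9153 ≈ 55011.64

$55,011.64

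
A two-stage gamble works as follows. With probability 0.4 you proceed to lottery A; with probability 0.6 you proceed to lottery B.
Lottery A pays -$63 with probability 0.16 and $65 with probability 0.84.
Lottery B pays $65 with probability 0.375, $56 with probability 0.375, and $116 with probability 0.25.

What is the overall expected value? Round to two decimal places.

EV(A) = 0.16 × (-63) + 0.84 × 65 = -10.08 + 54.6 = 44.52
EV(B) = 0.375 × 65 + 0.375 × 56 + 0.25 × 116 = 24.375 + 21 + 29 = 74.375
Overall = 0.4 × 44.52 + 0.6 × 74.375 = 17.808 + 44.625 = 62.433

$62.43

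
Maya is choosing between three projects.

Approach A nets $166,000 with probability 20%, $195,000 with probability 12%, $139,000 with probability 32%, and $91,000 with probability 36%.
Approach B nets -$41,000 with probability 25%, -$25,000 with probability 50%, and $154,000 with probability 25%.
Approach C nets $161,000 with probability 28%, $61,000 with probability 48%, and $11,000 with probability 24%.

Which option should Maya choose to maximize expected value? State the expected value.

Approach A = 0.2 × 166000 + 0.12 × 195000 + 0.32 × 139000 + 0.36 × 91000 = 33200 + 23400 + 44480 + 32760 = 133840
Approach B = 0.25 × (-41000) + 0.5 × (-25000) + 0.25 × 154000 = -10250 − 12500 + 38500 = 15750
Approach C = 0.28 × 161000 + 0.48 × 61000 + 0.24 × 11000 = 45080 + 29280 + 2640 = 77000

Approach A ($133,840)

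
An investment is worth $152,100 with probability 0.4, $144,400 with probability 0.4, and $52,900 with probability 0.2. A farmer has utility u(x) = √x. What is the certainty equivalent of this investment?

E[u] = 0.4·√152100 + 0.4·√144400 + 0.2·√52900 = 0.4·390 + 0.4·380 + 0.2·230 = 354
CE = (354)² = 125316

$125,316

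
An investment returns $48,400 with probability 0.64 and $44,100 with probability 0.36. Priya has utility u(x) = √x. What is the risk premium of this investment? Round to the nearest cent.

$23.04

E[u] = 0.64·√48400 + 0.36·√44100 = 0.64·220 + 0.36·210 = 216.4
CE = (216.4)² = 46828.96
Risk premium = EV − CE = 46852 − 46828.96 = 23.04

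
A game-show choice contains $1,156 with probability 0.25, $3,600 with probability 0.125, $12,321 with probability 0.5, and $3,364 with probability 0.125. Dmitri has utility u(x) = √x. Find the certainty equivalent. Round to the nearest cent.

$6,201.56

E[u] = 0.25·√1156 + 0.125·√3600 + 0.5·√12321 + 0.125·√3364 = 0.25·34 + 0.125·60 + 0.5·111 + 0.125·58 = 78.75
CE = (78.75)² = 6201.5625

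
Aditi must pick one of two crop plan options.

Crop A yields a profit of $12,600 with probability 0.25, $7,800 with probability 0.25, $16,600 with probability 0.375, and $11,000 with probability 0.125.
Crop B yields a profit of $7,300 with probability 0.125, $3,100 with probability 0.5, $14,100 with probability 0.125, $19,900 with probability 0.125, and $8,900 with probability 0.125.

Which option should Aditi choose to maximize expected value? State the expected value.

Crop A = 0.25 × 12600 + 0.25 × 7800 + 0.375 × 16600 + 0.125 × 11000 = 3150 + 1950 + 6225 + 1375 = 12700
Crop B = 0.125 × 7300 + 0.5 × 3100 + 0.125 × 14100 + 0.125 × 19900 + 0.125 × 8900 = 912.5 + 1550 + 1762.5 + 2487.5 + 1112.5 = 7825

Crop A ($12,700)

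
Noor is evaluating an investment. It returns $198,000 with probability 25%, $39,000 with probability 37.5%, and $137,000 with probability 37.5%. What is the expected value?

$115,500

EV = 0.25 × 198000 + 0.375 × 39000 + 0.375 × 137000 = 49500 + 14625 + 51375 = 115500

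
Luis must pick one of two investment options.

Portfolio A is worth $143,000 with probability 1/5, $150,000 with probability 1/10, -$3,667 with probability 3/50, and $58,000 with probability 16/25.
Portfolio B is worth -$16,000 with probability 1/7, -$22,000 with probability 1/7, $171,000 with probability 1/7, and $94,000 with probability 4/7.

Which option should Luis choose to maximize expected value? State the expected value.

Portfolio A ($80,499.98)

Portfolio A = 1/5 × 143000 + 1/10 × 150000 + 3/50 × (-3667) + 16/25 × 58000 = 28600 + 15000 − 220.02 + 37120 = 80499.98
Portfolio B = 1/7 × (-16000) + 1/7 × (-22000) + 1/7 × 171000 + 4/7 × 94000 = -2285.7143 − 3142.8571 + 24428.5714 + 53714.2857 = 72714.2857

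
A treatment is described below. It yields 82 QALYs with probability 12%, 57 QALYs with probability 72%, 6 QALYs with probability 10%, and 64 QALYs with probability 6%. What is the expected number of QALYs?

EV = 0.12 × 82 + 0.72 × 57 + 0.1 × 6 + 0.06 × 64 = 9.84 + 41.04 + 0.6 + 3.84 = 55.32

55.32 QALYs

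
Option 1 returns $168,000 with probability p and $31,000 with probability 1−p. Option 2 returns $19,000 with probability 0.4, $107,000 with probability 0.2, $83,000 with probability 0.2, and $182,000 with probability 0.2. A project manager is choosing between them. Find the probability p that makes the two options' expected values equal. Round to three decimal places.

EV(Option 2) = 0.4 × 19000 + 0.2 × 107000 + 0.2 × 83000 + 0.2 × 182000 = 7600 + 21400 + 16600 + 36400 = 82000
p·168000 + (1−p)·31000 = 82000
137000p + 31000 = 82000
p = (82000 − 31000) / 137000

p = 0.372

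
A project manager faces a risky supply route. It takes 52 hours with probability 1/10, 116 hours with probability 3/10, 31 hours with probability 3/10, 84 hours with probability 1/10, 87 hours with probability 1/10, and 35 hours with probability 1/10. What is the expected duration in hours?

69.9 hours

EV = 1/10 × 52 + 3/10 × 116 + 3/10 × 31 + 1/10 × 84 + 1/10 × 87 + 1/10 × 35 = 5.2 + 34.8 + 9.3 + 8.4 + 8.7 + 3.5 = 69.9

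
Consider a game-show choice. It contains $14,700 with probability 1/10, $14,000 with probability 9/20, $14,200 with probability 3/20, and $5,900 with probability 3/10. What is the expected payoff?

$11,670

EV = 1/10 × 14700 + 9/20 × 14000 + 3/20 × 14200 + 3/10 × 5900 = 1470 + 6300 + 2130 + 1770 = 11670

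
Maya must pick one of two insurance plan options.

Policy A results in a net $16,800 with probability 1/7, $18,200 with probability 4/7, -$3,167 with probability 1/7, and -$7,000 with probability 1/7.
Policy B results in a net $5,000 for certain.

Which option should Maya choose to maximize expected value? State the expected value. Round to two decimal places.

Policy A = 1/7 × 16800 + 4/7 × 18200 + 1/7 × (-3167) + 1/7 × (-7000) = 2400 + 10400 − 452.4286 − 1000 = 11347.5714
Policy B: 5000 (certain)

Policy A ($11,347.57)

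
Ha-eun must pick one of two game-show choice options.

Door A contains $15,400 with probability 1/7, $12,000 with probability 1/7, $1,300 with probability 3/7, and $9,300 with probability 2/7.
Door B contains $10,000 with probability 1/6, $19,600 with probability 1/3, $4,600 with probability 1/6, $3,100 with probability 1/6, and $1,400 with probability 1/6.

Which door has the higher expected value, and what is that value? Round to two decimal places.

Door B ($9,716.67)

Door A = 1/7 × 15400 + 1/7 × 12000 + 3/7 × 1300 + 2/7 × 9300 = 2200 + 1714.2857 + 557.1429 + 2657.1429 = 7128.5714
Door B = 1/6 × 10000 + 1/3 × 19600 + 1/6 × 4600 + 1/6 × 3100 + 1/6 × 1400 = 1666.6667 + 6533.3333 + 766.6667 + 516.6667 + 233.3333 = 9716.6667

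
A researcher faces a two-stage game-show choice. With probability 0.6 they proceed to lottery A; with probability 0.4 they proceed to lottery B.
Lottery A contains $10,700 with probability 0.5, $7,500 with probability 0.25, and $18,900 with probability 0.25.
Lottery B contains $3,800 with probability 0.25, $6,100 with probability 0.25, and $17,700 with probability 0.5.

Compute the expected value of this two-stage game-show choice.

$11,700

EV(A) = 0.5 × 10700 + 0.25 × 7500 + 0.25 × 18900 = 5350 + 1875 + 4725 = 11950
EV(B) = 0.25 × 3800 + 0.25 × 6100 + 0.5 × 17700 = 950 + 1525 + 8850 = 11325
Overall = 0.6 × 11950 + 0.4 × 11325 = 7170 + 4530 = 11700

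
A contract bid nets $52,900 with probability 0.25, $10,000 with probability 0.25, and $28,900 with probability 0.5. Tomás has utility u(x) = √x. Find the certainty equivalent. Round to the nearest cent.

E[u] = 0.25·√52900 + 0.25·√10000 + 0.5·√28900 = 0.25·230 + 0.25·100 + 0.5·170 = 167.5
CE = (167.5)² = 28056.25

$28,056.25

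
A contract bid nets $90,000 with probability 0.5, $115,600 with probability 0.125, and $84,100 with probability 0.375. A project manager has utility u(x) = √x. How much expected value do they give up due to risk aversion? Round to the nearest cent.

E[u] = 0.5·√90000 + 0.125·√115600 + 0.375·√84100 = 0.5·300 + 0.125·340 + 0.375·290 = 301.25
CE = (301.25)² = 90751.5625
Risk premium = EV − CE = 90987.5 − 90751.5625 = 235.9375

$235.94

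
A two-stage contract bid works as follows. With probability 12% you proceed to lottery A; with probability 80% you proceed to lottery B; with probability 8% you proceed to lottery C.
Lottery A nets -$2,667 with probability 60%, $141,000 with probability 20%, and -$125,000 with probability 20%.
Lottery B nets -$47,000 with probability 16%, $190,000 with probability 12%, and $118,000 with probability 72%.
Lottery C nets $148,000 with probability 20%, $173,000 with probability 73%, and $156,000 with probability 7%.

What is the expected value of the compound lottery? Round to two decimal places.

$93,728.78

EV(A) = 0.6 × (-2667) + 0.2 × 141000 + 0.2 × (-125000) = -1600.2 + 28200 − 25000 = 1599.8
EV(B) = 0.16 × (-47000) + 0.12 × 190000 + 0.72 × 118000 = -7520 + 22800 + 84960 = 100240
EV(C) = 0.2 × 148000 + 0.73 × 173000 + 0.07 × 156000 = 29600 + 126290 + 10920 = 166810
Overall = 0.12 × 1599.8 + 0.8 × 100240 + 0.08 × 166810 = 191.976 + 80192 + 13344.8 = 93728.776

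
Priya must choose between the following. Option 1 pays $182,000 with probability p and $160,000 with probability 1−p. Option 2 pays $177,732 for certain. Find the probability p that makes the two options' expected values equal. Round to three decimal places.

p = 0.806

p·182000 + (1−p)·160000 = 177732
22000p + 160000 = 177732
p = (177732 − 160000) / 22000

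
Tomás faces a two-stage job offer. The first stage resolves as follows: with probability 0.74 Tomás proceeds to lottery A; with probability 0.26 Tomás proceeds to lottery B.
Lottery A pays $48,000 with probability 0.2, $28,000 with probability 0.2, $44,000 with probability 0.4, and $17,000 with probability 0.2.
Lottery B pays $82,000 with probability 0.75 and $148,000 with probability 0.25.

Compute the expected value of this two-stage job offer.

$52,398

EV(A) = 0.2 × 48000 + 0.2 × 28000 + 0.4 × 44000 + 0.2 × 17000 = 9600 + 5600 + 17600 + 3400 = 36200
EV(B) = 0.75 × 82000 + 0.25 × 148000 = 61500 + 37000 = 98500
Overall = 0.74 × 36200 + 0.26 × 98500 = 26788 + 25610 = 52398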